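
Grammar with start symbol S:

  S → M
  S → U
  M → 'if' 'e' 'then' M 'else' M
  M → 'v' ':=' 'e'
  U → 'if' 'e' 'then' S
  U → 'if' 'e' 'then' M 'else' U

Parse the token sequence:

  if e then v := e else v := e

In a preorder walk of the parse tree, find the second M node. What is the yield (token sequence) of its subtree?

[S [M if e then [M v := e] else [M v := e]]]

v := e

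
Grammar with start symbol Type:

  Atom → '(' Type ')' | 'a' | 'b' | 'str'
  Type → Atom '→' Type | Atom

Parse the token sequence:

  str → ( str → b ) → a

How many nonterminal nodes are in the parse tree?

[Type [Atom str] → [Type [Atom ( [Type [Atom str] → [Type [Atom b]]] )] → [Type [Atom a]]]]

10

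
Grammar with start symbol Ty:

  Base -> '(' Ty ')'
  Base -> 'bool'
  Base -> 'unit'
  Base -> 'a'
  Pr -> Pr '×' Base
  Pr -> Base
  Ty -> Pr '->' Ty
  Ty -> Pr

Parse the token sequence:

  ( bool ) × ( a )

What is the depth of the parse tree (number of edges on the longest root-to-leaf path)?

[Ty [Pr [Pr [Base ( [Ty [Pr [Base bool]]] )]] × [Base ( [Ty [Pr [Base a]]] )]]]

7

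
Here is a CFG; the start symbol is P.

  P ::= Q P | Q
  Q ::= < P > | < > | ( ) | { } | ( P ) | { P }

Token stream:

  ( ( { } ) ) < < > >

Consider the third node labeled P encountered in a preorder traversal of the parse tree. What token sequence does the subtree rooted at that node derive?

[P [Q ( [P [Q ( [P [Q { }]] )]] )] [P [Q < [P [Q < >]] >]]]

{ }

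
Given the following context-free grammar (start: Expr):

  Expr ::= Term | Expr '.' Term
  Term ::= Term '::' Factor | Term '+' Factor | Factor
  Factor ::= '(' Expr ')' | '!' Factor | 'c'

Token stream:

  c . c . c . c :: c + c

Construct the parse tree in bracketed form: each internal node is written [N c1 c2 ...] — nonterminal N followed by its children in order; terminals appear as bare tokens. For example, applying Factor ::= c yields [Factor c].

[Expr [Expr [Expr [Expr [Term [Factor c]]] . [Term [Factor c]]] . [Term [Factor c]]] . [Term [Term [Term [Factor c]] :: [Factor c]] + [Factor c]]]

Expr
Expr . Term
Expr . Term . Term
Expr . Term . Term . Term
Term . Term . Term . Term
Factor . Term . Term . Term
c . Term . Term . Term
c . Factor . Term . Term
c . c . Term . Term
c . c . Factor . Term
c . c . c . Term
c . c . c . Term + Factor
c . c . c . Term :: Factor + Factor
c . c . c . Factor :: Factor + Factor
c . c . c . c :: Factor + Factor
c . c . c . c :: c + Factor
c . c . c . c :: c + c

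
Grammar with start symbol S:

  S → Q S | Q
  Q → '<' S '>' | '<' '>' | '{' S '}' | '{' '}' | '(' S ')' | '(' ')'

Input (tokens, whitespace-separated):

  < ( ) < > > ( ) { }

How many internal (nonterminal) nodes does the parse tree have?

10

[S [Q < [S [Q ( )] [S [Q < >]]] >] [S [Q ( )] [S [Q { }]]]]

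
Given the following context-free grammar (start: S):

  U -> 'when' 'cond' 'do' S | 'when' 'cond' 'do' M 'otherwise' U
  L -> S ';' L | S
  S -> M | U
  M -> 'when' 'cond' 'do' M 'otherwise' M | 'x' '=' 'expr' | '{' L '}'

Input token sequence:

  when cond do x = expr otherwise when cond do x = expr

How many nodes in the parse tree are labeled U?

2

[S [U when cond do [M x = expr] otherwise [U when cond do [S [M x = expr]]]]]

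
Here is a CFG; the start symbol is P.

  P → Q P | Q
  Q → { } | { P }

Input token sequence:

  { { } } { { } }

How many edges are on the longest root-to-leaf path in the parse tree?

[P [Q { [P [Q { }]] }] [P [Q { [P [Q { }]] }]]]

5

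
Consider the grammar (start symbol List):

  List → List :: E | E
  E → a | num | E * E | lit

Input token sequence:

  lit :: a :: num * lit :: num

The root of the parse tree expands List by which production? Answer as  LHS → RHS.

List → List :: E

[List [List [List [List [E lit]] :: [E a]] :: [E [E num] * [E lit]]] :: [E num]]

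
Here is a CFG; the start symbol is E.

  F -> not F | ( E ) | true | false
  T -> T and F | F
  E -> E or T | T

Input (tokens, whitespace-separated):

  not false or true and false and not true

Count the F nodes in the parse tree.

6

[E [E [T [F not [F false]]]] or [T [T [T [F true]] and [F false]] and [F not [F true]]]]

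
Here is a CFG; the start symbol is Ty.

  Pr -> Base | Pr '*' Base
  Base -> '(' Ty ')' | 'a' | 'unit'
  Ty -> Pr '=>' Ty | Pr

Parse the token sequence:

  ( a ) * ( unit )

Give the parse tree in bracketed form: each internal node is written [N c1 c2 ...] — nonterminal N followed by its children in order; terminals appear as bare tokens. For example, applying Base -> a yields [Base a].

Ty
Pr
Pr * Base
Base * Base
( Ty ) * Base
( Pr ) * Base
( Base ) * Base
( a ) * Base
( a ) * ( Ty )
( a ) * ( Pr )
( a ) * ( Base )
( a ) * ( unit )

[Ty [Pr [Pr [Base ( [Ty [Pr [Base a]]] )]] * [Base ( [Ty [Pr [Base unit]]] )]]]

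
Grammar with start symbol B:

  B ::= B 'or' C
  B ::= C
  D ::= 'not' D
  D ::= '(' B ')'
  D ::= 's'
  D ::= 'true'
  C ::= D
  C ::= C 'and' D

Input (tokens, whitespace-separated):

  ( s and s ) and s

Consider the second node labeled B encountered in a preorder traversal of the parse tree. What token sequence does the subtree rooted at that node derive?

s and s

[B [C [C [D ( [B [C [C [D s]] and [D s]]] )]] and [D s]]]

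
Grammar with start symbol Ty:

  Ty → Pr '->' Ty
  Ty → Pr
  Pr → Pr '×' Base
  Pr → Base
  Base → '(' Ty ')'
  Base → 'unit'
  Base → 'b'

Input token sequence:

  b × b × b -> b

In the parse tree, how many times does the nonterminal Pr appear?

[Ty [Pr [Pr [Pr [Base b]] × [Base b]] × [Base b]] -> [Ty [Pr [Base b]]]]

4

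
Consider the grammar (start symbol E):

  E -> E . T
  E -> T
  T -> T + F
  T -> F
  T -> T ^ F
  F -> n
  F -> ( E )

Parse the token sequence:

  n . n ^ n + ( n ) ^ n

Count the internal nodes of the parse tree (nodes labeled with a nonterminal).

[E [E [T [F n]]] . [T [T [T [T [F n]] ^ [F n]] + [F ( [E [T [F n]]] )]] ^ [F n]]]

15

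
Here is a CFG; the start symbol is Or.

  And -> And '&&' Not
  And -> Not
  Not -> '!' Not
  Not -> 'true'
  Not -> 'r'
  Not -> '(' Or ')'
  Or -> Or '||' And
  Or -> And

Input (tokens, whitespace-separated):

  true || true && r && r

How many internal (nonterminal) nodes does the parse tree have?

[Or [Or [And [Not true]]] || [And [And [And [Not true]] && [Not r]] && [Not r]]]

10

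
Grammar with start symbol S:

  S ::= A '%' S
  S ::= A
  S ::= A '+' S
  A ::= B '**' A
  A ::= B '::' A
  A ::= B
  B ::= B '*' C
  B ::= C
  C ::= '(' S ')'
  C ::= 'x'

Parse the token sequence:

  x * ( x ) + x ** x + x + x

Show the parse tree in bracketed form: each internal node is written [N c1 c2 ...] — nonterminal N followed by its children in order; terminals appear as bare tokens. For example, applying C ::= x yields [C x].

[S [A [B [B [C x]] * [C ( [S [A [B [C x]]]] )]]] + [S [A [B [C x]] ** [A [B [C x]]]] + [S [A [B [C x]]] + [S [A [B [C x]]]]]]]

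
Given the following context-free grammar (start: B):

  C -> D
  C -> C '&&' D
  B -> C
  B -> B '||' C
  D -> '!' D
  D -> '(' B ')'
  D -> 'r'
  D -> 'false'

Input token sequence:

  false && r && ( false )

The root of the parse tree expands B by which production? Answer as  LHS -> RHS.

B -> C

[B [C [C [C [D false]] && [D r]] && [D ( [B [C [D false]]] )]]]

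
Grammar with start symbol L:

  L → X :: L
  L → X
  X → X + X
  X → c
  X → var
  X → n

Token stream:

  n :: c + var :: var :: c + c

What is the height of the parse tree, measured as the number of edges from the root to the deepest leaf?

[L [X n] :: [L [X [X c] + [X var]] :: [L [X var] :: [L [X [X c] + [X c]]]]]]

6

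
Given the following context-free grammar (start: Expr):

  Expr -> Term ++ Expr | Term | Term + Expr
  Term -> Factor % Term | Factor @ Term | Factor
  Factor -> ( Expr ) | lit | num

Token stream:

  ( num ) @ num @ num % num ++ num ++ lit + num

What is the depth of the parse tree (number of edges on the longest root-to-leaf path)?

[Expr [Term [Factor ( [Expr [Term [Factor num]]] )] @ [Term [Factor num] @ [Term [Factor num] % [Term [Factor num]]]]] ++ [Expr [Term [Factor num]] ++ [Expr [Term [Factor lit]] + [Expr [Term [Factor num]]]]]]

6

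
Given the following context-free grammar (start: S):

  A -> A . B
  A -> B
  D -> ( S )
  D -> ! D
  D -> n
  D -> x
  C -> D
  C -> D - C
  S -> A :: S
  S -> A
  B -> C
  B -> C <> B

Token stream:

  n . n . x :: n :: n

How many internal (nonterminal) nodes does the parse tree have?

23

[S [A [A [A [B [C [D n]]]] . [B [C [D n]]]] . [B [C [D x]]]] :: [S [A [B [C [D n]]]] :: [S [A [B [C [D n]]]]]]]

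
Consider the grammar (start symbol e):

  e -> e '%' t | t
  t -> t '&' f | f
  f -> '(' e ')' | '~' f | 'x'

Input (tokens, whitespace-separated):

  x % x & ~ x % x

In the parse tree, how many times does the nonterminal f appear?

[e [e [e [t [f x]]] % [t [t [f x]] & [f ~ [f x]]]] % [t [f x]]]

5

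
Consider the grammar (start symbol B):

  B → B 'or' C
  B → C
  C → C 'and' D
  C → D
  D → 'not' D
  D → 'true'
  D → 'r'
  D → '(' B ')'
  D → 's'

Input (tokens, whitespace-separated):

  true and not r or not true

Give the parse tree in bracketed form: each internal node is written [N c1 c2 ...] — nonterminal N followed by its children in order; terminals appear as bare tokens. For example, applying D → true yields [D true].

[B [B [C [C [D true]] and [D not [D r]]]] or [C [D not [D true]]]]

B
B or C
C or C
C and D or C
D and D or C
true and D or C
true and not D or C
true and not r or C
true and not r or D
true and not r or not D
true and not r or not true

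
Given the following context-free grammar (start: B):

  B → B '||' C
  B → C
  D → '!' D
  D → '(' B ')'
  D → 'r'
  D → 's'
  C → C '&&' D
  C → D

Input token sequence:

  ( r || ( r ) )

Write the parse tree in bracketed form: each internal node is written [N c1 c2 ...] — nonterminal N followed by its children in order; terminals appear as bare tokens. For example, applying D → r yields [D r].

[B [C [D ( [B [B [C [D r]]] || [C [D ( [B [C [D r]]] )]]] )]]]

B
C
D
( B )
( B || C )
( C || C )
( D || C )
( r || C )
( r || D )
( r || ( B ) )
( r || ( C ) )
( r || ( D ) )
( r || ( r ) )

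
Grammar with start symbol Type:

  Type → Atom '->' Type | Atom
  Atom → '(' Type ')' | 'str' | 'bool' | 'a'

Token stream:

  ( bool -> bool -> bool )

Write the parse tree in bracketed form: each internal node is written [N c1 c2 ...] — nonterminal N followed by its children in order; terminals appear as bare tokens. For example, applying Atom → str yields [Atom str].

Type
Atom
( Type )
( Atom -> Type )
( bool -> Type )
( bool -> Atom -> Type )
( bool -> bool -> Type )
( bool -> bool -> Atom )
( bool -> bool -> bool )

[Type [Atom ( [Type [Atom bool] -> [Type [Atom bool] -> [Type [Atom bool]]]] )]]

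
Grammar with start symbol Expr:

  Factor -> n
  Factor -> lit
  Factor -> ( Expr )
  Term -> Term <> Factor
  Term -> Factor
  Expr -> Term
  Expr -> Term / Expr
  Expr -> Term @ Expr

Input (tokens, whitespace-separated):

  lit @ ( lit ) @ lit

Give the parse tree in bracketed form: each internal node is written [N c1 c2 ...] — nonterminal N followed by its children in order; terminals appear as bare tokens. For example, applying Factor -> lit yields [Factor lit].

Expr
Term @ Expr
Factor @ Expr
lit @ Expr
lit @ Term @ Expr
lit @ Factor @ Expr
lit @ ( Expr ) @ Expr
lit @ ( Term ) @ Expr
lit @ ( Factor ) @ Expr
lit @ ( lit ) @ Expr
lit @ ( lit ) @ Term
lit @ ( lit ) @ Factor
lit @ ( lit ) @ lit

[Expr [Term [Factor lit]] @ [Expr [Term [Factor ( [Expr [Term [Factor lit]]] )]] @ [Expr [Term [Factor lit]]]]]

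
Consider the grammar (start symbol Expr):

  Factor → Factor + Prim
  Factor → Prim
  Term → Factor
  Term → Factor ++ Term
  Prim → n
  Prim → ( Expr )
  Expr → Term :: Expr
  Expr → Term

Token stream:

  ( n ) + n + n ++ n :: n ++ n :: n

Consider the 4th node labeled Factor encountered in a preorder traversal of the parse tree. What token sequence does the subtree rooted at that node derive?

[Expr [Term [Factor [Factor [Factor [Prim ( [Expr [Term [Factor [Prim n]]]] )]] + [Prim n]] + [Prim n]] ++ [Term [Factor [Prim n]]]] :: [Expr [Term [Factor [Prim n]] ++ [Term [Factor [Prim n]]]] :: [Expr [Term [Factor [Prim n]]]]]]

n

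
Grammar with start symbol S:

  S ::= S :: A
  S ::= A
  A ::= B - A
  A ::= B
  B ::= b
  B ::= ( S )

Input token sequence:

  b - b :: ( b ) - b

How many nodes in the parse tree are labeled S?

3

[S [S [A [B b] - [A [B b]]]] :: [A [B ( [S [A [B b]]] )] - [A [B b]]]]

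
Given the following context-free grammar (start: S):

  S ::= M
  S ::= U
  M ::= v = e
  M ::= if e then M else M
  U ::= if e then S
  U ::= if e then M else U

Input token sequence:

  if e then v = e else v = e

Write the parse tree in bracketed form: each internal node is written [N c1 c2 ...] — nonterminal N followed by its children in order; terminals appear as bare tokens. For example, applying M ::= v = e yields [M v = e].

[S [M if e then [M v = e] else [M v = e]]]

S
M
if e then M else M
if e then v = e else M
if e then v = e else v = e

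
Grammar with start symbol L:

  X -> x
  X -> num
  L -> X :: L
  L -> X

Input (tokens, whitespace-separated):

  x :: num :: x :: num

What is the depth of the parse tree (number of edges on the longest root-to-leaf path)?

[L [X x] :: [L [X num] :: [L [X x] :: [L [X num]]]]]

5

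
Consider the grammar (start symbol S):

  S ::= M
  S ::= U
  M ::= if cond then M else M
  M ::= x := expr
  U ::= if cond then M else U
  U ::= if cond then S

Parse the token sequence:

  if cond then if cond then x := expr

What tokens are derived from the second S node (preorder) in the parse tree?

if cond then x := expr

[S [U if cond then [S [U if cond then [S [M x := expr]]]]]]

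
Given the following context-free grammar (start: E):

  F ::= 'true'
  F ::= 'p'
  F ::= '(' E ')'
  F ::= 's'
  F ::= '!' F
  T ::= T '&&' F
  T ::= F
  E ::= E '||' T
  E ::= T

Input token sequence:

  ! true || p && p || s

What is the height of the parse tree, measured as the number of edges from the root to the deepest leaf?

[E [E [E [T [F ! [F true]]]] || [T [T [F p]] && [F p]]] || [T [F s]]]

6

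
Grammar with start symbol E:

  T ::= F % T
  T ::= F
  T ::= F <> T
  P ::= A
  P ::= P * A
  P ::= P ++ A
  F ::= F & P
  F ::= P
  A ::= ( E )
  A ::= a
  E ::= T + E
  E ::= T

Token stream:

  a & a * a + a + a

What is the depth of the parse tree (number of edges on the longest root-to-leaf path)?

7

[E [T [F [F [P [A a]]] & [P [P [A a]] * [A a]]]] + [E [T [F [P [A a]]]] + [E [T [F [P [A a]]]]]]]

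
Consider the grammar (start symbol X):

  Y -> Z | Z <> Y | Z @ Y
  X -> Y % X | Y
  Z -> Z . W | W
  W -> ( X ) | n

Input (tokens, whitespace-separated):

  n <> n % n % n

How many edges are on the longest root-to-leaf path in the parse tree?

6

[X [Y [Z [W n]] <> [Y [Z [W n]]]] % [X [Y [Z [W n]]] % [X [Y [Z [W n]]]]]]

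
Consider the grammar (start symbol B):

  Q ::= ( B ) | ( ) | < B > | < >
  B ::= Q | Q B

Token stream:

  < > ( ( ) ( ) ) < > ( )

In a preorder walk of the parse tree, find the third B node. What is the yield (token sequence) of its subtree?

( ) ( )

[B [Q < >] [B [Q ( [B [Q ( )] [B [Q ( )]]] )] [B [Q < >] [B [Q ( )]]]]]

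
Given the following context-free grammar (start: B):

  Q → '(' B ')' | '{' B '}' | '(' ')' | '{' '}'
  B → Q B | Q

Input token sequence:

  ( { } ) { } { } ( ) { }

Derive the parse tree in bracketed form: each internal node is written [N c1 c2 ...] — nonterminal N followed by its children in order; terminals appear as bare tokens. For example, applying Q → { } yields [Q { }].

[B [Q ( [B [Q { }]] )] [B [Q { }] [B [Q { }] [B [Q ( )] [B [Q { }]]]]]]

B
Q B
( B ) B
( Q ) B
( { } ) B
( { } ) Q B
( { } ) { } B
( { } ) { } Q B
( { } ) { } { } B
( { } ) { } { } Q B
( { } ) { } { } ( ) B
( { } ) { } { } ( ) Q
( { } ) { } { } ( ) { }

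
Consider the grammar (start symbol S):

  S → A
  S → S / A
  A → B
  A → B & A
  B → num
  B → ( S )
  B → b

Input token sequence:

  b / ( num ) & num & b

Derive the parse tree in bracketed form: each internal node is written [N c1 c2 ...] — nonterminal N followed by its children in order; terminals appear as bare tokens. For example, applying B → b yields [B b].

[S [S [A [B b]]] / [A [B ( [S [A [B num]]] )] & [A [B num] & [A [B b]]]]]

S
S / A
A / A
B / A
b / A
b / B & A
b / ( S ) & A
b / ( A ) & A
b / ( B ) & A
b / ( num ) & A
b / ( num ) & B & A
b / ( num ) & num & A
b / ( num ) & num & B
b / ( num ) & num & b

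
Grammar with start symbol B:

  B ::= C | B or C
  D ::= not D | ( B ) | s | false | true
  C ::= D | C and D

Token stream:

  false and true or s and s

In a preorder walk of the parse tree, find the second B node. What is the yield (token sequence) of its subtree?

false and true

[B [B [C [C [D false]] and [D true]]] or [C [C [D s]] and [D s]]]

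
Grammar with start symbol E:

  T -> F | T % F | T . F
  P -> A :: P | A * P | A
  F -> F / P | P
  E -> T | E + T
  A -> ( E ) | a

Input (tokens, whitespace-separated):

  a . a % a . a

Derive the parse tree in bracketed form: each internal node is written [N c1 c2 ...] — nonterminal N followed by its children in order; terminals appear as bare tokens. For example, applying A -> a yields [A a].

E
T
T . F
T % F . F
T . F % F . F
F . F % F . F
P . F % F . F
A . F % F . F
a . F % F . F
a . P % F . F
a . A % F . F
a . a % F . F
a . a % P . F
a . a % A . F
a . a % a . F
a . a % a . P
a . a % a . A
a . a % a . a

[E [T [T [T [T [F [P [A a]]]] . [F [P [A a]]]] % [F [P [A a]]]] . [F [P [A a]]]]]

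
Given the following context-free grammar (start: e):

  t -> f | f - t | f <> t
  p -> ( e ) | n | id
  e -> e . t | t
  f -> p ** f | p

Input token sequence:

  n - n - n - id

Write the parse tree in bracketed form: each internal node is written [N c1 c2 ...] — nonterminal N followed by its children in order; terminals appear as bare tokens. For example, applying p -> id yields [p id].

e
t
f - t
p - t
n - t
n - f - t
n - p - t
n - n - t
n - n - f - t
n - n - p - t
n - n - n - t
n - n - n - f
n - n - n - p
n - n - n - id

[e [t [f [p n]] - [t [f [p n]] - [t [f [p n]] - [t [f [p id]]]]]]]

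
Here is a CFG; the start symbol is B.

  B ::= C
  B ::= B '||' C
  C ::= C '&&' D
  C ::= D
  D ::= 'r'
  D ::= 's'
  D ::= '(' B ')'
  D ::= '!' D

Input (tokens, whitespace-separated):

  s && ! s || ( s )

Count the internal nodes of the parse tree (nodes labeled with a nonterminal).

12

[B [B [C [C [D s]] && [D ! [D s]]]] || [C [D ( [B [C [D s]]] )]]]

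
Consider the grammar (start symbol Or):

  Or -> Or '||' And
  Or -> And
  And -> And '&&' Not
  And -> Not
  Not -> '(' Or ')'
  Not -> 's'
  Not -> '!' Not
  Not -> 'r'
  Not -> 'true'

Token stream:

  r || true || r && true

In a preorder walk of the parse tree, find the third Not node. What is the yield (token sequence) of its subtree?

r

[Or [Or [Or [And [Not r]]] || [And [Not true]]] || [And [And [Not r]] && [Not true]]]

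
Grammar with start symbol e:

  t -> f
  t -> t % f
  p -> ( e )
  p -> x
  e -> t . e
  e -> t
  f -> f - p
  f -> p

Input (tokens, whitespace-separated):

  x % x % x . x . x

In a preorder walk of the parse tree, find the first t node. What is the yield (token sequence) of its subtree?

[e [t [t [t [f [p x]]] % [f [p x]]] % [f [p x]]] . [e [t [f [p x]]] . [e [t [f [p x]]]]]]

x % x % x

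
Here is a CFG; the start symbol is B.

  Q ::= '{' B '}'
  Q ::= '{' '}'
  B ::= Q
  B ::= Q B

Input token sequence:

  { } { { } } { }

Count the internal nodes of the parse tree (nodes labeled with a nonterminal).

8

[B [Q { }] [B [Q { [B [Q { }]] }] [B [Q { }]]]]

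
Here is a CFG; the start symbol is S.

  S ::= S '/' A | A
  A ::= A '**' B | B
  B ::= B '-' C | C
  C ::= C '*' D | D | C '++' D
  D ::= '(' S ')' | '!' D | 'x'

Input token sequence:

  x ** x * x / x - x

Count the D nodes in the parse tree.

[S [S [A [A [B [C [D x]]]] ** [B [C [C [D x]] * [D x]]]]] / [A [B [B [C [D x]]] - [C [D x]]]]]

5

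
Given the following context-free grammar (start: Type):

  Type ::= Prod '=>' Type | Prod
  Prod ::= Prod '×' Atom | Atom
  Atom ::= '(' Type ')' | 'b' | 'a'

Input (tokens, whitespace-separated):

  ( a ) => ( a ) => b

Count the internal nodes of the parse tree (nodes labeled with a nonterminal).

15

[Type [Prod [Atom ( [Type [Prod [Atom a]]] )]] => [Type [Prod [Atom ( [Type [Prod [Atom a]]] )]] => [Type [Prod [Atom b]]]]]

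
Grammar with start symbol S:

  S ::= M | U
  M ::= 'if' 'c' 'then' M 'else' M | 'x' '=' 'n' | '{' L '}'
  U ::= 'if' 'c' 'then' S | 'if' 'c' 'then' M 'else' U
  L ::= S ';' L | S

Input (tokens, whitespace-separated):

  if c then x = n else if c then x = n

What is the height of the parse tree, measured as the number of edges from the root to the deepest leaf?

[S [U if c then [M x = n] else [U if c then [S [M x = n]]]]]

5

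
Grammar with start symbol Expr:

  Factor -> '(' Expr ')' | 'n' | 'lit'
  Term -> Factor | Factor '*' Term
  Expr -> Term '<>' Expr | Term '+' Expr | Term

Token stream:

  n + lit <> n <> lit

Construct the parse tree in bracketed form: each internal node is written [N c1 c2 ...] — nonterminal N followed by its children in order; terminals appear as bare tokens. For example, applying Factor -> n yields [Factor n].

Expr
Term + Expr
Factor + Expr
n + Expr
n + Term <> Expr
n + Factor <> Expr
n + lit <> Expr
n + lit <> Term <> Expr
n + lit <> Factor <> Expr
n + lit <> n <> Expr
n + lit <> n <> Term
n + lit <> n <> Factor
n + lit <> n <> lit

[Expr [Term [Factor n]] + [Expr [Term [Factor lit]] <> [Expr [Term [Factor n]] <> [Expr [Term [Factor lit]]]]]]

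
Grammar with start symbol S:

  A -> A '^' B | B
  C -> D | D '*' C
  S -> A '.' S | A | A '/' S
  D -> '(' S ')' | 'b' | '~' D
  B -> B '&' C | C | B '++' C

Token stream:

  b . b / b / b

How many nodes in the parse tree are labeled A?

[S [A [B [C [D b]]]] . [S [A [B [C [D b]]]] / [S [A [B [C [D b]]]] / [S [A [B [C [D b]]]]]]]]

4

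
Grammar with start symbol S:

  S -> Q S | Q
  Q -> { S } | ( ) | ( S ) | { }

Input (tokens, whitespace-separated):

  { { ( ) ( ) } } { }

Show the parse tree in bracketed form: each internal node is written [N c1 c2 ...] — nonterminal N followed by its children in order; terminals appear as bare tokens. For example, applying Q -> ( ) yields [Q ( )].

[S [Q { [S [Q { [S [Q ( )] [S [Q ( )]]] }]] }] [S [Q { }]]]

S
Q S
{ S } S
{ Q } S
{ { S } } S
{ { Q S } } S
{ { ( ) S } } S
{ { ( ) Q } } S
{ { ( ) ( ) } } S
{ { ( ) ( ) } } Q
{ { ( ) ( ) } } { }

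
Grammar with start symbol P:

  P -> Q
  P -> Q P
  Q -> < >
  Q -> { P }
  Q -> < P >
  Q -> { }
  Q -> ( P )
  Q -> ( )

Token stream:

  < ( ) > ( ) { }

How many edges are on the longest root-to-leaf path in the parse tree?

4

[P [Q < [P [Q ( )]] >] [P [Q ( )] [P [Q { }]]]]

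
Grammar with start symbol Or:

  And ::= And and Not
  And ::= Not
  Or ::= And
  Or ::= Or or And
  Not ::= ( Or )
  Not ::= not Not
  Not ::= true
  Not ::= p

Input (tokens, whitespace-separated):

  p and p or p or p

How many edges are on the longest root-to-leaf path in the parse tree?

6

[Or [Or [Or [And [And [Not p]] and [Not p]]] or [And [Not p]]] or [And [Not p]]]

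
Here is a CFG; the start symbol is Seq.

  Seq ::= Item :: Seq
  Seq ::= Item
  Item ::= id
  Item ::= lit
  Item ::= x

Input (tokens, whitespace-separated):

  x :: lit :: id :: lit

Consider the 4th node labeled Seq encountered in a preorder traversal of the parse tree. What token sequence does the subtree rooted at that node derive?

[Seq [Item x] :: [Seq [Item lit] :: [Seq [Item id] :: [Seq [Item lit]]]]]

lit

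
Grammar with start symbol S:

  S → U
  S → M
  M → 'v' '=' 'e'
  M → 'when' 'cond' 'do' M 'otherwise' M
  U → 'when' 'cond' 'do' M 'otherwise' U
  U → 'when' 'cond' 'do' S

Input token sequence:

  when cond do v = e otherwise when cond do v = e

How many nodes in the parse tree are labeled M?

[S [U when cond do [M v = e] otherwise [U when cond do [S [M v = e]]]]]

2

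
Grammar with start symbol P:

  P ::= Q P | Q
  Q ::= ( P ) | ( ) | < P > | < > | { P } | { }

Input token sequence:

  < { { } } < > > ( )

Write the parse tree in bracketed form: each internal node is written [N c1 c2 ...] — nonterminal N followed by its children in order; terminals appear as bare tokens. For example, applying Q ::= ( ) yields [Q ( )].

[P [Q < [P [Q { [P [Q { }]] }] [P [Q < >]]] >] [P [Q ( )]]]

P
Q P
< P > P
< Q P > P
< { P } P > P
< { Q } P > P
< { { } } P > P
< { { } } Q > P
< { { } } < > > P
< { { } } < > > Q
< { { } } < > > ( )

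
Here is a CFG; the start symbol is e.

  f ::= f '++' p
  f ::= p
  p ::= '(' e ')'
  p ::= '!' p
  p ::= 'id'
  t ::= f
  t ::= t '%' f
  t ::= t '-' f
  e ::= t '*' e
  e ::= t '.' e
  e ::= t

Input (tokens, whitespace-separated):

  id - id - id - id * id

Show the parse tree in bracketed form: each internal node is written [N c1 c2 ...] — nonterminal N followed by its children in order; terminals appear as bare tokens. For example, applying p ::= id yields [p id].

[e [t [t [t [t [f [p id]]] - [f [p id]]] - [f [p id]]] - [f [p id]]] * [e [t [f [p id]]]]]

e
t * e
t - f * e
t - f - f * e
t - f - f - f * e
f - f - f - f * e
p - f - f - f * e
id - f - f - f * e
id - p - f - f * e
id - id - f - f * e
id - id - p - f * e
id - id - id - f * e
id - id - id - p * e
id - id - id - id * e
id - id - id - id * t
id - id - id - id * f
id - id - id - id * p
id - id - id - id * id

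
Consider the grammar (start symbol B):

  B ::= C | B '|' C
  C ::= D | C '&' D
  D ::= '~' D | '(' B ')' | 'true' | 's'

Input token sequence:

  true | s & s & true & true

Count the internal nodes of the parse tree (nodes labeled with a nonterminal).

[B [B [C [D true]]] | [C [C [C [C [D s]] & [D s]] & [D true]] & [D true]]]

12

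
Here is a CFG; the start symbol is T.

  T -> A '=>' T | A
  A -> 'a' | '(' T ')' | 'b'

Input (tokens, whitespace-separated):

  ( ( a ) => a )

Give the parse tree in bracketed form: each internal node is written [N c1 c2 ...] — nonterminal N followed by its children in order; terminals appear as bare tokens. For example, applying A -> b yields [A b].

[T [A ( [T [A ( [T [A a]] )] => [T [A a]]] )]]

T
A
( T )
( A => T )
( ( T ) => T )
( ( A ) => T )
( ( a ) => T )
( ( a ) => A )
( ( a ) => a )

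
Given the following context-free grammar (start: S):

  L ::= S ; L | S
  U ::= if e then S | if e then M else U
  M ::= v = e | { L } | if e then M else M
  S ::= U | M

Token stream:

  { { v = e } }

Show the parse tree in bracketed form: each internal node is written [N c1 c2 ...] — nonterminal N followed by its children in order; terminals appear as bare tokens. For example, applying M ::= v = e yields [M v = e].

S
M
{ L }
{ S }
{ M }
{ { L } }
{ { S } }
{ { M } }
{ { v = e } }

[S [M { [L [S [M { [L [S [M v = e]]] }]]] }]]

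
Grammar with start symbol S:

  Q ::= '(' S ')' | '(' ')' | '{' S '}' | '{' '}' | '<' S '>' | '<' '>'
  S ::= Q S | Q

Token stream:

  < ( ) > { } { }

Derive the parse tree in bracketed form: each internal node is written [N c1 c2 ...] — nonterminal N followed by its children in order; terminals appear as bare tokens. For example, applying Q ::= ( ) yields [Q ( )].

[S [Q < [S [Q ( )]] >] [S [Q { }] [S [Q { }]]]]

S
Q S
< S > S
< Q > S
< ( ) > S
< ( ) > Q S
< ( ) > { } S
< ( ) > { } Q
< ( ) > { } { }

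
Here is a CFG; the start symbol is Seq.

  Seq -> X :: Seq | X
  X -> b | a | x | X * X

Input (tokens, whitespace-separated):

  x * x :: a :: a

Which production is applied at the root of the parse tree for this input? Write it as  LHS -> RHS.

Seq -> X :: Seq

[Seq [X [X x] * [X x]] :: [Seq [X a] :: [Seq [X a]]]]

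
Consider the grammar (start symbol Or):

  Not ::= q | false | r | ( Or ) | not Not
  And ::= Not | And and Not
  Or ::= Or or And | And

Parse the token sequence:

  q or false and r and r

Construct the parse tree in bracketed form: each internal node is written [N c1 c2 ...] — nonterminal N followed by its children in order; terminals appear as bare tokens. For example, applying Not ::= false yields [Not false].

Or
Or or And
And or And
Not or And
q or And
q or And and Not
q or And and Not and Not
q or Not and Not and Not
q or false and Not and Not
q or false and r and Not
q or false and r and r

[Or [Or [And [Not q]]] or [And [And [And [Not false]] and [Not r]] and [Not r]]]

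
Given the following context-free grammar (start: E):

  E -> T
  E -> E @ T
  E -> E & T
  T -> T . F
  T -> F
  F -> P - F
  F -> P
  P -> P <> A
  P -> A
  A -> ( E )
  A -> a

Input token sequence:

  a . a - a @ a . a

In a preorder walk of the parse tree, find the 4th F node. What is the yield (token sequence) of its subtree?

a

[E [E [T [T [F [P [A a]]]] . [F [P [A a]] - [F [P [A a]]]]]] @ [T [T [F [P [A a]]]] . [F [P [A a]]]]]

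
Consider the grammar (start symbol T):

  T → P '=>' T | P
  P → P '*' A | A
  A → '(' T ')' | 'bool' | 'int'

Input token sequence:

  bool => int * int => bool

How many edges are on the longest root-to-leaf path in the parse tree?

[T [P [A bool]] => [T [P [P [A int]] * [A int]] => [T [P [A bool]]]]]

5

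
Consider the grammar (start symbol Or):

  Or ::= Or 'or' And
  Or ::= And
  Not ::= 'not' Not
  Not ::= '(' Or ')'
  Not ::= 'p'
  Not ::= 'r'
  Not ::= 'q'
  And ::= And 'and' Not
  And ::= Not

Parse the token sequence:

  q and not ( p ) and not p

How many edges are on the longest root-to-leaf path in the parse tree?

8

[Or [And [And [And [Not q]] and [Not not [Not ( [Or [And [Not p]]] )]]] and [Not not [Not p]]]]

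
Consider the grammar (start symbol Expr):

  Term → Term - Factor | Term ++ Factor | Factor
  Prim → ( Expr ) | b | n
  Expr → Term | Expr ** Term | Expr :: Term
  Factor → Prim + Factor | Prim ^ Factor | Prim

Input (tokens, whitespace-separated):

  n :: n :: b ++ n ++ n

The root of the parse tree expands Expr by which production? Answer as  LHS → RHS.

[Expr [Expr [Expr [Term [Factor [Prim n]]]] :: [Term [Factor [Prim n]]]] :: [Term [Term [Term [Factor [Prim b]]] ++ [Factor [Prim n]]] ++ [Factor [Prim n]]]]

Expr → Expr :: Term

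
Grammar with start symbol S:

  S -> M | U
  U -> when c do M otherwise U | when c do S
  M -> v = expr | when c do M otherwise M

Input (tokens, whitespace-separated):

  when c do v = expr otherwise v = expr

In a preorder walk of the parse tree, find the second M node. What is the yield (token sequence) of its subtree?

v = expr

[S [M when c do [M v = expr] otherwise [M v = expr]]]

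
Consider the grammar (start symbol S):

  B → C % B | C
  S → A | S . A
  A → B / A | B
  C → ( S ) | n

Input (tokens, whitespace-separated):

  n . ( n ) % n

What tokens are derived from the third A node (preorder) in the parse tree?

n

[S [S [A [B [C n]]]] . [A [B [C ( [S [A [B [C n]]]] )] % [B [C n]]]]]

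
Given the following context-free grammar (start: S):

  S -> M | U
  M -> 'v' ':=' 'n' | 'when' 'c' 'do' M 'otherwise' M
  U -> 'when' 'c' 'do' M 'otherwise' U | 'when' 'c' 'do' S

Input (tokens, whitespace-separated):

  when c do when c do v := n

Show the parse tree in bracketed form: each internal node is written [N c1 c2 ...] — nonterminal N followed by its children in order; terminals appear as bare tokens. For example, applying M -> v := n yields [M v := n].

[S [U when c do [S [U when c do [S [M v := n]]]]]]

S
U
when c do S
when c do U
when c do when c do S
when c do when c do M
when c do when c do v := n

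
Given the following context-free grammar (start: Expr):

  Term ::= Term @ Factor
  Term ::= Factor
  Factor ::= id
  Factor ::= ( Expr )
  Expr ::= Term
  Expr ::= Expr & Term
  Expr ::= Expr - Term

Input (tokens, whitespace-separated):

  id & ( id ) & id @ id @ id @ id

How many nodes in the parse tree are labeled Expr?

[Expr [Expr [Expr [Term [Factor id]]] & [Term [Factor ( [Expr [Term [Factor id]]] )]]] & [Term [Term [Term [Term [Factor id]] @ [Factor id]] @ [Factor id]] @ [Factor id]]]

4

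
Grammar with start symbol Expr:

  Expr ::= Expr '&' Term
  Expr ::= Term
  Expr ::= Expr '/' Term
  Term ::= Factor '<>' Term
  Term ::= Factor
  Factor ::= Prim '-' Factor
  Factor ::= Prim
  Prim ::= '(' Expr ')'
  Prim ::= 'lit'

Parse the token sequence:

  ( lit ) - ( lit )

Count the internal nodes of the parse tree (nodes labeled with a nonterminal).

14

[Expr [Term [Factor [Prim ( [Expr [Term [Factor [Prim lit]]]] )] - [Factor [Prim ( [Expr [Term [Factor [Prim lit]]]] )]]]]]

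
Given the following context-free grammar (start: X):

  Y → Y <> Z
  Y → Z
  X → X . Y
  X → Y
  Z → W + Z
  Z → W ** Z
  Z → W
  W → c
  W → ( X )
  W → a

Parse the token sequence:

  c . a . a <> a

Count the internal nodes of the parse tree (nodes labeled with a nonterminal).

[X [X [X [Y [Z [W c]]]] . [Y [Z [W a]]]] . [Y [Y [Z [W a]]] <> [Z [W a]]]]

15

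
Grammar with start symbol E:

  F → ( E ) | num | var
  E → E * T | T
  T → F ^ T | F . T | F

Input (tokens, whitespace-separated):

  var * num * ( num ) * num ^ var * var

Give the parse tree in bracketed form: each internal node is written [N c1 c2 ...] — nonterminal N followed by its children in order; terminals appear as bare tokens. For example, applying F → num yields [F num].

E
E * T
E * T * T
E * T * T * T
E * T * T * T * T
T * T * T * T * T
F * T * T * T * T
var * T * T * T * T
var * F * T * T * T
var * num * T * T * T
var * num * F * T * T
var * num * ( E ) * T * T
var * num * ( T ) * T * T
var * num * ( F ) * T * T
var * num * ( num ) * T * T
var * num * ( num ) * F ^ T * T
var * num * ( num ) * num ^ T * T
var * num * ( num ) * num ^ F * T
var * num * ( num ) * num ^ var * T
var * num * ( num ) * num ^ var * F
var * num * ( num ) * num ^ var * var

[E [E [E [E [E [T [F var]]] * [T [F num]]] * [T [F ( [E [T [F num]]] )]]] * [T [F num] ^ [T [F var]]]] * [T [F var]]]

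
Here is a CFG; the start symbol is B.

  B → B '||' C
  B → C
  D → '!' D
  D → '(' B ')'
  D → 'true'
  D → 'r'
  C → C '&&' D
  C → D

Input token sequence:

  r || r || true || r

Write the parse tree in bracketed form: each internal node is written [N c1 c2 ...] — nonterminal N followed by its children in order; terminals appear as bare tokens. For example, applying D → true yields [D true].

B
B || C
B || C || C
B || C || C || C
C || C || C || C
D || C || C || C
r || C || C || C
r || D || C || C
r || r || C || C
r || r || D || C
r || r || true || C
r || r || true || D
r || r || true || r

[B [B [B [B [C [D r]]] || [C [D r]]] || [C [D true]]] || [C [D r]]]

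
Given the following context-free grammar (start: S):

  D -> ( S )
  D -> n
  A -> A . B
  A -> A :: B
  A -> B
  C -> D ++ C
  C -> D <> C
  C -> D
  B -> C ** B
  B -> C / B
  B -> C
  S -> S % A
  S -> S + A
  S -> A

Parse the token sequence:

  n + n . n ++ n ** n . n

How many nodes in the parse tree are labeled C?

[S [S [A [B [C [D n]]]]] + [A [A [A [B [C [D n]]]] . [B [C [D n] ++ [C [D n]]] ** [B [C [D n]]]]] . [B [C [D n]]]]]

6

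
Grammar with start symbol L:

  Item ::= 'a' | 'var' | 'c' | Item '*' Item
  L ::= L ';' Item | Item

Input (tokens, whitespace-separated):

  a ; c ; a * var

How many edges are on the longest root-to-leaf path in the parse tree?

[L [L [L [Item a]] ; [Item c]] ; [Item [Item a] * [Item var]]]

4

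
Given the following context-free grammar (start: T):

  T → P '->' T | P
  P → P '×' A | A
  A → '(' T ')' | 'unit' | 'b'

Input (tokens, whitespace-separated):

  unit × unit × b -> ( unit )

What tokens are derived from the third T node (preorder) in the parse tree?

unit

[T [P [P [P [A unit]] × [A unit]] × [A b]] -> [T [P [A ( [T [P [A unit]]] )]]]]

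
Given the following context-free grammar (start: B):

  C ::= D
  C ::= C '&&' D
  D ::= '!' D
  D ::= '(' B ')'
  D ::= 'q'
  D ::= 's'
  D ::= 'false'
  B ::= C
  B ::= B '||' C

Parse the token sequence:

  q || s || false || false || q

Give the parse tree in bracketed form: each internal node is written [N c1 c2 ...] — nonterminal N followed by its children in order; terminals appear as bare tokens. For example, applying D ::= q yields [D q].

[B [B [B [B [B [C [D q]]] || [C [D s]]] || [C [D false]]] || [C [D false]]] || [C [D q]]]

B
B || C
B || C || C
B || C || C || C
B || C || C || C || C
C || C || C || C || C
D || C || C || C || C
q || C || C || C || C
q || D || C || C || C
q || s || C || C || C
q || s || D || C || C
q || s || false || C || C
q || s || false || D || C
q || s || false || false || C
q || s || false || false || D
q || s || false || false || q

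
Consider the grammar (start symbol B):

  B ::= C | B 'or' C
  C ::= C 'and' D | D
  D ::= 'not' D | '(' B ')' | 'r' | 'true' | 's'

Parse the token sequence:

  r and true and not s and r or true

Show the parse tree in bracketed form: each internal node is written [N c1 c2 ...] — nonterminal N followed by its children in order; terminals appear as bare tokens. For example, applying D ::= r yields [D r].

[B [B [C [C [C [C [D r]] and [D true]] and [D not [D s]]] and [D r]]] or [C [D true]]]

B
B or C
C or C
C and D or C
C and D and D or C
C and D and D and D or C
D and D and D and D or C
r and D and D and D or C
r and true and D and D or C
r and true and not D and D or C
r and true and not s and D or C
r and true and not s and r or C
r and true and not s and r or D
r and true and not s and r or true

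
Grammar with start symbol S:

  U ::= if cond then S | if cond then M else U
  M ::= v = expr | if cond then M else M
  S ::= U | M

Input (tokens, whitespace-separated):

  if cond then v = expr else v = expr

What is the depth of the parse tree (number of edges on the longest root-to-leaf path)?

[S [M if cond then [M v = expr] else [M v = expr]]]

3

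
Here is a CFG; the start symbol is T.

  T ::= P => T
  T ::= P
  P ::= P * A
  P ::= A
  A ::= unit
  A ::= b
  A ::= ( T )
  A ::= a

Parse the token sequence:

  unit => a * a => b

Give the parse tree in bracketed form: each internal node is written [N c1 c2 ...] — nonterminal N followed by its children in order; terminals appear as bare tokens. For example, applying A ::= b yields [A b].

T
P => T
A => T
unit => T
unit => P => T
unit => P * A => T
unit => A * A => T
unit => a * A => T
unit => a * a => T
unit => a * a => P
unit => a * a => A
unit => a * a => b

[T [P [A unit]] => [T [P [P [A a]] * [A a]] => [T [P [A b]]]]]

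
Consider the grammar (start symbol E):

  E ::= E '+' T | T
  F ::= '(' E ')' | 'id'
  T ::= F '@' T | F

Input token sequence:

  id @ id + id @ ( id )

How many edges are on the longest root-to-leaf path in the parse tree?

[E [E [T [F id] @ [T [F id]]]] + [T [F id] @ [T [F ( [E [T [F id]]] )]]]]

7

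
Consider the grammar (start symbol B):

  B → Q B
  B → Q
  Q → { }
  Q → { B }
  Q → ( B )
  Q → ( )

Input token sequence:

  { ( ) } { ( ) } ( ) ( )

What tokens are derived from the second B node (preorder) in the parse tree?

( )

[B [Q { [B [Q ( )]] }] [B [Q { [B [Q ( )]] }] [B [Q ( )] [B [Q ( )]]]]]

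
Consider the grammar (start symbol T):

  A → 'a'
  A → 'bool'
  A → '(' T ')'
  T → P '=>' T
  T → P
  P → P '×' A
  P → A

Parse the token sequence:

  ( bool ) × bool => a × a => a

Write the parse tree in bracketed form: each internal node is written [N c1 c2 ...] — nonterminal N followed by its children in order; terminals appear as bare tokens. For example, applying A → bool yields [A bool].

T
P => T
P × A => T
A × A => T
( T ) × A => T
( P ) × A => T
( A ) × A => T
( bool ) × A => T
( bool ) × bool => T
( bool ) × bool => P => T
( bool ) × bool => P × A => T
( bool ) × bool => A × A => T
( bool ) × bool => a × A => T
( bool ) × bool => a × a => T
( bool ) × bool => a × a => P
( bool ) × bool => a × a => A
( bool ) × bool => a × a => a

[T [P [P [A ( [T [P [A bool]]] )]] × [A bool]] => [T [P [P [A a]] × [A a]] => [T [P [A a]]]]]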